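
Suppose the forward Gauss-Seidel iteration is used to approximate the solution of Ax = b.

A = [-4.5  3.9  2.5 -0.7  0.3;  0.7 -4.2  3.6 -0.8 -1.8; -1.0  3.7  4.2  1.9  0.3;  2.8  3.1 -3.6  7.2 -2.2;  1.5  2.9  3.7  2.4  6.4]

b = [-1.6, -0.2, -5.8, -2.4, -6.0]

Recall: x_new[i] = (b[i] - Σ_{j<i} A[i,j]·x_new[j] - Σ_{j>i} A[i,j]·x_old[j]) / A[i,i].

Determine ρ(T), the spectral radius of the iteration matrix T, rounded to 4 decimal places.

Write A = D+L+U with D = diag(-4.5, -4.2, 4.2, 7.2, 6.4).
GS T = -(D+L)⁻¹U: row 0 first, T[0,1] = -(3.9)/(-4.5) = +0.8667; later rows by forward substitution.
  T[0,:] = [+0.0000  +0.8667  +0.5556  -0.1556  +0.0667]
  T[1,:] = [+0.0000  +0.1444  +0.9497  -0.2164  -0.4175]
  T[2,:] = [+0.0000  +0.0791  -0.7044  -0.2988  +0.3122]
  T[3,:] = [+0.0000  -0.3597  -0.9772  +0.0043  +0.6155]
  T[4,:] = [+0.0000  -0.1794  +0.2131  +0.3056  -0.2378]
|eigenvalues of T|: 1.2251, 0.7546, 0.1668, 0.1561, 0.0000.
ρ(T) = max|λ| = 1.2251; 1.2251 > 1 ⇒ diverges.

1.2251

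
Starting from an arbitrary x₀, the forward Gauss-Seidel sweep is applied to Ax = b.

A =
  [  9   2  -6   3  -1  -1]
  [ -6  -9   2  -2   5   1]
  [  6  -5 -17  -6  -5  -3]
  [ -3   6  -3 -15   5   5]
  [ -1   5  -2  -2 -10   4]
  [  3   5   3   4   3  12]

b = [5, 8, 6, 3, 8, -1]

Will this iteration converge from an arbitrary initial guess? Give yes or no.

yes

Let D = diag(9, -9, -17, -15, -10, 12); L, U the strict triangles.
T_GS = -(D+L)⁻¹U: row 0 first, T[0,3] = -(3)/(9) = -0.3333; later rows by forward substitution.
  T[0,:] = [+0.0000, -0.2222, +0.6667, -0.3333, +0.1111, +0.1111]
  T[1,:] = [+0.0000, +0.1481, -0.2222, +0.0000, +0.4815, +0.0370]
  T[2,:] = [+0.0000, -0.1220, +0.3007, -0.4706, -0.3965, -0.1481]
  T[3,:] = [+0.0000, +0.1281, -0.2824, +0.1608, +0.5830, +0.3556]
  T[4,:] = [+0.0000, +0.0951, -0.1814, +0.0953, +0.1923, +0.3659]
  T[5,:] = [+0.0000, -0.0421, -0.0098, +0.1236, -0.3717, -0.2162]
|roots of det(T-λI)|: 0.8907, 0.3177, 0.3177, 0.0859, 0.0753, 0.0000.
ρ = 0.8907; 0.8907 < 1: convergent.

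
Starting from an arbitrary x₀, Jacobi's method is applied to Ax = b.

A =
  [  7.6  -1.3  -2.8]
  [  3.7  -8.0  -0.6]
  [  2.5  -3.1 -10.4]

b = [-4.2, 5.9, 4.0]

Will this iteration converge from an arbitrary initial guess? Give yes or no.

Diagonal D = diag(7.6, -8, -10.4); L, U strict lower/upper.
Jacobi: T = -D⁻¹(L+U), T[2,1] = -(-3.1)/(-10.4) = -0.2981; T[2,2] = 0.
  T[0,:] = [+0.0000  +0.1711  +0.3684]
  T[1,:] = [+0.4625  +0.0000  -0.0750]
  T[2,:] = [+0.2404  -0.2981  +0.0000]
eigenvalue magnitudes: 0.5386, 0.3163, 0.3163.
spectral radius ρ = 0.5386; 0.5386 < 1, so it converges for any x₀.

yes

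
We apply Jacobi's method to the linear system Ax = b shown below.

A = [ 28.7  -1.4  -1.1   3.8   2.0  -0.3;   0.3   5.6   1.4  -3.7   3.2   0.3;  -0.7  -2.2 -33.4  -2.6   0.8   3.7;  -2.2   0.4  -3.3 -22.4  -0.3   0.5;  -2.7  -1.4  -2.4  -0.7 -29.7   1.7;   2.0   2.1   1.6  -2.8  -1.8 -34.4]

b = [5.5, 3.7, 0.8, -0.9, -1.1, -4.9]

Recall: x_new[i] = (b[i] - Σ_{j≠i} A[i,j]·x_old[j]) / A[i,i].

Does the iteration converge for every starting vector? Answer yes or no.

yes

Let D = diag(28.7, 5.6, -33.4, -22.4, -29.7, -34.4); L, U the strict triangles.
Jacobi T = -D⁻¹(L+U): T[0,4] = -(2)/(28.7) = -0.0697; T[0,0] = 0.
  T[0,:] = [+0.0000  +0.0488  +0.0383  -0.1324  -0.0697  +0.0105]
  T[1,:] = [-0.0536  +0.0000  -0.2500  +0.6607  -0.5714  -0.0536]
  T[2,:] = [-0.0210  -0.0659  +0.0000  -0.0778  +0.0240  +0.1108]
  T[3,:] = [-0.0982  +0.0179  -0.1473  +0.0000  -0.0134  +0.0223]
  T[4,:] = [-0.0909  -0.0471  -0.0808  -0.0236  +0.0000  +0.0572]
  T[5,:] = [+0.0581  +0.0610  +0.0465  -0.0814  -0.0523  +0.0000]
|eigenvalues of T|: 0.2575, 0.1969, 0.1684, 0.1514, 0.0239, 0.0196.
spectral radius ρ = 0.2575; 0.2575 < 1: convergent.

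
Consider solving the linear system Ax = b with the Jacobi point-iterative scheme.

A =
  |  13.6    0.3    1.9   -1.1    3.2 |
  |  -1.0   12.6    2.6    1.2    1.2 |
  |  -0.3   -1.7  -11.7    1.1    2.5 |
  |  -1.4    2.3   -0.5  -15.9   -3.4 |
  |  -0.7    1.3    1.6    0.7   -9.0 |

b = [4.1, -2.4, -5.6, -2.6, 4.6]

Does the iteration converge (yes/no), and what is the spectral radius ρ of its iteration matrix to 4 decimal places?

A = D + L + U where D = diag(13.6, 12.6, -11.7, -15.9, -9).
Jacobi T = -D⁻¹(L+U): T[1,0] = -(-1)/(12.6) = +0.0794; T[1,1] = 0.
  T[0,:] = [+0.0000, -0.0221, -0.1397, +0.0809, -0.2353]
  T[1,:] = [+0.0794, +0.0000, -0.2063, -0.0952, -0.0952]
  T[2,:] = [-0.0256, -0.1453, +0.0000, +0.0940, +0.2137]
  T[3,:] = [-0.0881, +0.1447, -0.0314, +0.0000, -0.2138]
  T[4,:] = [-0.0778, +0.1444, +0.1778, +0.0778, +0.0000]
moduli |λ_i(T)| = 0.2464, 0.1434, 0.1434, 0.1323, 0.1323.
ρ = 0.2464; 0.2464 < 1 ⇒ converges.

yes, ρ = 0.2464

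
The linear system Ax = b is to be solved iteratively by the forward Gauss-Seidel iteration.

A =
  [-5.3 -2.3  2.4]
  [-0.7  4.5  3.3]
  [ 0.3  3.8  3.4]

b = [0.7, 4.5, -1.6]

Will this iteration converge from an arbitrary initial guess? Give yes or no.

A = D + L + U where D = diag(-5.3, 4.5, 3.4).
Gauss-Seidel: T = -(D+L)⁻¹U, row 0 first, T[0,2] = -(2.4)/(-5.3) = +0.4528; later rows by forward substitution.
  T[0,:] = [+0.0000 -0.4340 +0.4528]
  T[1,:] = [+0.0000 -0.0675 -0.6629]
  T[2,:] = [+0.0000 +0.1137 +0.7009]
eigenvalue magnitudes: 0.5855, 0.0480, 0.0000.
spectral radius ρ = 0.5855; 0.5855 < 1 ⇒ converges.

yes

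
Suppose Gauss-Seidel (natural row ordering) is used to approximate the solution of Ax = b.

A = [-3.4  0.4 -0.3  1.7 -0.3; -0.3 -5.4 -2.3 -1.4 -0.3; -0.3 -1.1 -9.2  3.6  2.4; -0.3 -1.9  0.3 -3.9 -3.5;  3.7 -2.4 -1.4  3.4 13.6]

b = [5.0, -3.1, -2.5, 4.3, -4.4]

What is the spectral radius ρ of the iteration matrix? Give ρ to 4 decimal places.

Let D = diag(-3.4, -5.4, -9.2, -3.9, 13.6); L, U the strict triangles.
GS T = -(D+L)⁻¹U: row 0 first, T[0,1] = -(0.4)/(-3.4) = +0.1176; later rows by forward substitution.
  T[0,:] = [+0.0000 +0.1176 -0.0882 +0.5000 -0.0882]
  T[1,:] = [+0.0000 -0.0065 -0.4210 -0.2870 -0.0507]
  T[2,:] = [+0.0000 -0.0031 +0.0532 +0.4093 +0.2698]
  T[3,:] = [+0.0000 -0.0061 +0.2160 +0.1329 -0.8452]
  T[4,:] = [+0.0000 -0.0319 -0.0988 -0.1778 +0.2541]
|eigenvalues of T|: 0.6575, 0.2116, 0.2116, 0.1625, 0.0000.
ρ = 0.6575; 0.6575 < 1: convergent.

0.6575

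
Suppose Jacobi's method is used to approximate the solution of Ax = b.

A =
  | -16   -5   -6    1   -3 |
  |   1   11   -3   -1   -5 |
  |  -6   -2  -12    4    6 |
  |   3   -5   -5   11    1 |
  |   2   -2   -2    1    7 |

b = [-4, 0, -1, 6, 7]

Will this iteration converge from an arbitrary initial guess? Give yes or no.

yes

Split A = D + L + U, D = diag(-16, 11, -12, 11, 7).
Jacobi: T = -D⁻¹(L+U), T[1,4] = -(-5)/(11) = +0.4545; T[1,1] = 0.
  T[0,:] = [+0.0000  -0.3125  -0.3750  +0.0625  -0.1875]
  T[1,:] = [-0.0909  +0.0000  +0.2727  +0.0909  +0.4545]
  T[2,:] = [-0.5000  -0.1667  +0.0000  +0.3333  +0.5000]
  T[3,:] = [-0.2727  +0.4545  +0.4545  +0.0000  -0.0909]
  T[4,:] = [-0.2857  +0.2857  +0.2857  -0.1429  +0.0000]
eigenvalue magnitudes: 0.9087, 0.5927, 0.3992, 0.1666, 0.0834.
spectral radius ρ = 0.9087; 0.9087 < 1 ⇒ converges.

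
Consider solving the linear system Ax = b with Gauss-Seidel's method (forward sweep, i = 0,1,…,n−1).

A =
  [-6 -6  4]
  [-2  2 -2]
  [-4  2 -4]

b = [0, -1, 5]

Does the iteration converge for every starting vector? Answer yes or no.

no

Split A = D + L + U, D = diag(-6, 2, -4).
GS T = -(D+L)⁻¹U: row 0 first, T[0,1] = -(-6)/(-6) = -1.0000; later rows by forward substitution.
  T[0,:] = [+0.0000  -1.0000  +0.6667]
  T[1,:] = [+0.0000  -1.0000  +1.6667]
  T[2,:] = [+0.0000  +0.5000  +0.1667]
|roots of det(T-λI)|: 1.5000, 0.6667, 0.0000.
spectral radius ρ = 1.5000; 1.5000 > 1, so it fails to converge.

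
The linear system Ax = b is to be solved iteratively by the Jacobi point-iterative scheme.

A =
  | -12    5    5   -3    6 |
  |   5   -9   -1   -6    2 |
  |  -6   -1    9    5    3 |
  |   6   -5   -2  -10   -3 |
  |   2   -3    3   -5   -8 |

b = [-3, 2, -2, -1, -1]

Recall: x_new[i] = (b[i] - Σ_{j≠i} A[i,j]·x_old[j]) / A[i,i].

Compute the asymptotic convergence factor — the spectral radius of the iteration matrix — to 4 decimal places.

1.1980

A = D + L + U where D = diag(-12, -9, 9, -10, -8).
Jacobi T = -D⁻¹(L+U): T[0,2] = -(5)/(-12) = +0.4167; T[0,0] = 0.
  T[0,:] = [+0.0000 +0.4167 +0.4167 -0.2500 +0.5000]
  T[1,:] = [+0.5556 +0.0000 -0.1111 -0.6667 +0.2222]
  T[2,:] = [+0.6667 +0.1111 +0.0000 -0.5556 -0.3333]
  T[3,:] = [+0.6000 -0.5000 -0.2000 +0.0000 -0.3000]
  T[4,:] = [+0.2500 -0.3750 +0.3750 -0.6250 +0.0000]
|roots of det(T-λI)|: 1.1980, 0.8062, 0.4792, 0.4792, 0.4061.
ρ = 1.1980; 1.1980 > 1 ⇒ diverges.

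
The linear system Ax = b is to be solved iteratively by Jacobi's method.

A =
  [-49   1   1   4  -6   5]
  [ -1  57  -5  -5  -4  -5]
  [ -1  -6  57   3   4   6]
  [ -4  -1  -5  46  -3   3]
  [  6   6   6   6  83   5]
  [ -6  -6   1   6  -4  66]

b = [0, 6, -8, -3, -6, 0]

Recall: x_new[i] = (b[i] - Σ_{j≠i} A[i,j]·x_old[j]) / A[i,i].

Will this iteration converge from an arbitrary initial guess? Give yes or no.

yes

Let D = diag(-49, 57, 57, 46, 83, 66); L, U the strict triangles.
Jacobi: T = -D⁻¹(L+U), T[5,3] = -(6)/(66) = -0.0909; T[5,5] = 0.
  T[0,:] = [+0.0000  +0.0204  +0.0204  +0.0816  -0.1224  +0.1020]
  T[1,:] = [+0.0175  +0.0000  +0.0877  +0.0877  +0.0702  +0.0877]
  T[2,:] = [+0.0175  +0.1053  +0.0000  -0.0526  -0.0702  -0.1053]
  T[3,:] = [+0.0870  +0.0217  +0.1087  +0.0000  +0.0652  -0.0652]
  T[4,:] = [-0.0723  -0.0723  -0.0723  -0.0723  +0.0000  -0.0602]
  T[5,:] = [+0.0909  +0.0909  -0.0152  -0.0909  +0.0606  +0.0000]
|eigenvalues of T|: 0.1688, 0.1176, 0.1176, 0.1045, 0.0874, 0.0490.
ρ = 0.1688; 0.1688 < 1 ⇒ converges.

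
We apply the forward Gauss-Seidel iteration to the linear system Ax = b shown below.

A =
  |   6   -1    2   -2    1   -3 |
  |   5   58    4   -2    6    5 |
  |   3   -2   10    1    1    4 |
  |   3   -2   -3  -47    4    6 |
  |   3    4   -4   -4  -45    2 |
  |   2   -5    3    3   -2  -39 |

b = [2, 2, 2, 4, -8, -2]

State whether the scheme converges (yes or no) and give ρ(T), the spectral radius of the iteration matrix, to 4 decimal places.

Write A = D+L+U with D = diag(6, 58, 10, -47, -45, -39).
T_GS = -(D+L)⁻¹U: row 0 first, T[0,5] = -(-3)/(6) = +0.5000; later rows by forward substitution.
  T[0,:] = [+0.0000  +0.1667  -0.3333  +0.3333  -0.1667  +0.5000]
  T[1,:] = [+0.0000  -0.0144  -0.0402  +0.0057  -0.0891  -0.1293]
  T[2,:] = [+0.0000  -0.0529  +0.0920  -0.1989  -0.0678  -0.5759]
  T[3,:] = [+0.0000  +0.0146  -0.0254  +0.0337  +0.0826  +0.2018]
  T[4,:] = [+0.0000  +0.0132  -0.0317  +0.0374  -0.0203  +0.0995]
  T[5,:] = [+0.0000  +0.0068  -0.0052  +0.0017  +0.0051  +0.0083]
|eigenvalues of T|: 0.1980, 0.0463, 0.0463, 0.0229, 0.0229, 0.0000.
spectral radius ρ = 0.1980; 0.1980 < 1, so it converges for any x₀.

yes, ρ = 0.1980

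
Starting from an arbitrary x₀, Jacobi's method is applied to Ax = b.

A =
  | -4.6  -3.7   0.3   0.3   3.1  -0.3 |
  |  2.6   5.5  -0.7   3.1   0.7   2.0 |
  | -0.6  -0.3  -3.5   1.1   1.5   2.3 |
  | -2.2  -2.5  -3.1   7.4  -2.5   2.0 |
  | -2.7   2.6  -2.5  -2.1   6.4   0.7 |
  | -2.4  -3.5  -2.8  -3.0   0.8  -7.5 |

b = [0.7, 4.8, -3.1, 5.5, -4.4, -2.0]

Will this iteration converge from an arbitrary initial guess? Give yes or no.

no

Write A = D+L+U with D = diag(-4.6, 5.5, -3.5, 7.4, 6.4, -7.5).
T_J = -D⁻¹(L+U): T[2,0] = -(-0.6)/(-3.5) = -0.1714; T[2,2] = 0.
  T[0,:] = [+0.0000 -0.8043 +0.0652 +0.0652 +0.6739 -0.0652]
  T[1,:] = [-0.4727 +0.0000 +0.1273 -0.5636 -0.1273 -0.3636]
  T[2,:] = [-0.1714 -0.0857 +0.0000 +0.3143 +0.4286 +0.6571]
  T[3,:] = [+0.2973 +0.3378 +0.4189 +0.0000 +0.3378 -0.2703]
  T[4,:] = [+0.4219 -0.4062 +0.3906 +0.3281 +0.0000 -0.1094]
  T[5,:] = [-0.3200 -0.4667 -0.3733 -0.4000 +0.1067 +0.0000]
|λ(T)| sorted: 1.1352, 0.6476, 0.6476, 0.4068, 0.3976, 0.3976.
ρ(T) = max|λ| = 1.1352; 1.1352 > 1, so it fails to converge.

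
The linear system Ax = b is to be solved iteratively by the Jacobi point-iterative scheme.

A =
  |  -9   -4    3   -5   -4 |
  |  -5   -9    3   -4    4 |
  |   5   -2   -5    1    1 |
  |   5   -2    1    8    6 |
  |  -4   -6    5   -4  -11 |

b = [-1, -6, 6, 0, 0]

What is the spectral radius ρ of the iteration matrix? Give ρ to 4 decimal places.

1.3839

Let D = diag(-9, -9, -5, 8, -11); L, U the strict triangles.
Jacobi: T = -D⁻¹(L+U), T[4,1] = -(-6)/(-11) = -0.5455; T[4,4] = 0.
  T[0,:] = [+0.0000  -0.4444  +0.3333  -0.5556  -0.4444]
  T[1,:] = [-0.5556  +0.0000  +0.3333  -0.4444  +0.4444]
  T[2,:] = [+1.0000  -0.4000  +0.0000  +0.2000  +0.2000]
  T[3,:] = [-0.6250  +0.2500  -0.1250  +0.0000  -0.7500]
  T[4,:] = [-0.3636  -0.5455  +0.4545  -0.3636  +0.0000]
eigenvalue magnitudes: 1.3839, 0.6995, 0.6995, 0.5943, 0.0205.
spectral radius ρ = 1.3839; 1.3839 > 1, so it fails to converge.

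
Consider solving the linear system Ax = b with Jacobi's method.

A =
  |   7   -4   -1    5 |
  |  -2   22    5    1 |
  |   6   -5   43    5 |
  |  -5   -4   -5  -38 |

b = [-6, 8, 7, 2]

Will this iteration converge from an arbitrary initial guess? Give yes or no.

Split A = D + L + U, D = diag(7, 22, 43, -38).
Jacobi: T = -D⁻¹(L+U), T[3,1] = -(-4)/(-38) = -0.1053; T[3,3] = 0.
  T[0,:] = [+0.0000 +0.5714 +0.1429 -0.7143]
  T[1,:] = [+0.0909 +0.0000 -0.2273 -0.0455]
  T[2,:] = [-0.1395 +0.1163 +0.0000 -0.1163]
  T[3,:] = [-0.1316 -0.1053 -0.1316 +0.0000]
|eigenvalues of T|: 0.4202, 0.3099, 0.1507, 0.1507.
ρ = 0.4202; 0.4202 < 1: convergent.

yes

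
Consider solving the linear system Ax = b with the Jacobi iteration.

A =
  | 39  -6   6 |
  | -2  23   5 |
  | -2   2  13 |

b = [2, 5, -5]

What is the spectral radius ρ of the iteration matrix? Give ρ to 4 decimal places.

Write A = D+L+U with D = diag(39, 23, 13).
Jacobi: T = -D⁻¹(L+U), T[0,1] = -(-6)/(39) = +0.1538; T[0,0] = 0.
  T[0,:] = [+0.0000  +0.1538  -0.1538]
  T[1,:] = [+0.0870  +0.0000  -0.2174]
  T[2,:] = [+0.1538  -0.1538  +0.0000]
|λ(T)| sorted: 0.1970, 0.1252, 0.1252.
spectral radius ρ = 0.1970; 0.1970 < 1: convergent.

0.1970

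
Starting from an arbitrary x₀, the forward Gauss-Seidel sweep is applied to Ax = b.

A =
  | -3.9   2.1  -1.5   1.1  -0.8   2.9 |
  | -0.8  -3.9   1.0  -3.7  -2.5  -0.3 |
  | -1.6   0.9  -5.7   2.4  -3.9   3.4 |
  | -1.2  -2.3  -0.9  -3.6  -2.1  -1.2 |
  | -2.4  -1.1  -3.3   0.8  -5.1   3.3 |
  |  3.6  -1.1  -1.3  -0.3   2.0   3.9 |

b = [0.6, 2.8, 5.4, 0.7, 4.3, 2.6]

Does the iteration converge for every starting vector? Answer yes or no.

no

Diagonal D = diag(-3.9, -3.9, -5.7, -3.6, -5.1, 3.9); L, U strict lower/upper.
Gauss-Seidel: T = -(D+L)⁻¹U, row 0 first, T[0,2] = -(-1.5)/(-3.9) = -0.3846; later rows by forward substitution.
  T[0,:] = [+0.0000, +0.5385, -0.3846, +0.2821, -0.2051, +0.7436]
  T[1,:] = [+0.0000, -0.1105, +0.3353, -1.0066, -0.5989, -0.2295]
  T[2,:] = [+0.0000, -0.1686, +0.1609, +0.1829, -0.7212, +0.3515]
  T[3,:] = [+0.0000, -0.0668, -0.1262, +0.5033, +0.0480, -0.5225]
  T[4,:] = [+0.0000, -0.1310, -0.0152, +0.0450, +0.6999, +0.0372]
  T[5,:] = [+0.0000, -0.5224, +0.5013, -0.4676, -0.5752, -0.6932]
eigenvalue magnitudes: 1.2371, 0.9320, 0.6217, 0.6217, 0.0455, 0.0000.
spectral radius ρ = 1.2371; 1.2371 > 1 ⇒ diverges.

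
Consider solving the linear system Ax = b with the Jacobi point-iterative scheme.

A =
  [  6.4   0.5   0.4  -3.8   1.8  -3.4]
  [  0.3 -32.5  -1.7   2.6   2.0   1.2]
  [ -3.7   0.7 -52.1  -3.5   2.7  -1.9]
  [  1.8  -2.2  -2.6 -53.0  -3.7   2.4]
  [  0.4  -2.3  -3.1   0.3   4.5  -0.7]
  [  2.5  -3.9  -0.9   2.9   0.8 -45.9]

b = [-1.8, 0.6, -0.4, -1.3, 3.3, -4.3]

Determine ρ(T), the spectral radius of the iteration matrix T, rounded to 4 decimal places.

0.4216

Let D = diag(6.4, -32.5, -52.1, -53, 4.5, -45.9); L, U the strict triangles.
Jacobi T = -D⁻¹(L+U): T[4,1] = -(-2.3)/(4.5) = +0.5111; T[4,4] = 0.
  T[0,:] = [+0.0000, -0.0781, -0.0625, +0.5938, -0.2812, +0.5312]
  T[1,:] = [+0.0092, +0.0000, -0.0523, +0.0800, +0.0615, +0.0369]
  T[2,:] = [-0.0710, +0.0134, +0.0000, -0.0672, +0.0518, -0.0365]
  T[3,:] = [+0.0340, -0.0415, -0.0491, +0.0000, -0.0698, +0.0453]
  T[4,:] = [-0.0889, +0.5111, +0.6889, -0.0667, +0.0000, +0.1556]
  T[5,:] = [+0.0545, -0.0850, -0.0196, +0.0632, +0.0174, +0.0000]
|eigenvalues of T|: 0.4216, 0.2548, 0.2548, 0.0853, 0.0853, 0.0641.
ρ(T) = max|λ| = 0.4216; 0.4216 < 1 ⇒ converges.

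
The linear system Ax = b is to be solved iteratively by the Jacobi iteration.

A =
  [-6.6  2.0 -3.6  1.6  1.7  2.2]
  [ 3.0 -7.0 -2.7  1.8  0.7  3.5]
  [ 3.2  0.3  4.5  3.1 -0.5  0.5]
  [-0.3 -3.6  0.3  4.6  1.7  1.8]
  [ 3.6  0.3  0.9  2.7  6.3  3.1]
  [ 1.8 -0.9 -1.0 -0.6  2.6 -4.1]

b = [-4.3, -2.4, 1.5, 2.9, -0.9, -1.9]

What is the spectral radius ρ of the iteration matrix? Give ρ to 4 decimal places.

1.1360

Let D = diag(-6.6, -7, 4.5, 4.6, 6.3, -4.1); L, U the strict triangles.
Jacobi: T = -D⁻¹(L+U), T[0,1] = -(2)/(-6.6) = +0.3030; T[0,0] = 0.
  T[0,:] = [+0.0000 +0.3030 -0.5455 +0.2424 +0.2576 +0.3333]
  T[1,:] = [+0.4286 +0.0000 -0.3857 +0.2571 +0.1000 +0.5000]
  T[2,:] = [-0.7111 -0.0667 +0.0000 -0.6889 +0.1111 -0.1111]
  T[3,:] = [+0.0652 +0.7826 -0.0652 +0.0000 -0.3696 -0.3913]
  T[4,:] = [-0.5714 -0.0476 -0.1429 -0.4286 +0.0000 -0.4921]
  T[5,:] = [+0.4390 -0.2195 -0.2439 -0.1463 +0.6341 +0.0000]
|roots of det(T-λI)|: 1.1360, 0.5983, 0.5983, 0.5671, 0.5671, 0.3783.
ρ = 1.1360; 1.1360 > 1: divergent.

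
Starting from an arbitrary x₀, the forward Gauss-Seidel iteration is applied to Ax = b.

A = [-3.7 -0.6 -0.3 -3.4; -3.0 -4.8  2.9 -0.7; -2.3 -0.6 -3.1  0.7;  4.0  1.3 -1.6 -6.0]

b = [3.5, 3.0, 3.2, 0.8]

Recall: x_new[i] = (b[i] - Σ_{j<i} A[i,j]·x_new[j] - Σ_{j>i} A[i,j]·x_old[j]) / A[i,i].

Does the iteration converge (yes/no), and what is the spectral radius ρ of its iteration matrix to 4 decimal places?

A = D + L + U where D = diag(-3.7, -4.8, -3.1, -6).
T_GS = -(D+L)⁻¹U: row 0 first, T[0,2] = -(-0.3)/(-3.7) = -0.0811; later rows by forward substitution.
  T[0,:] = [+0.0000, -0.1622, -0.0811, -0.9189]
  T[1,:] = [+0.0000, +0.1014, +0.6548, +0.4285]
  T[2,:] = [+0.0000, +0.1007, -0.0666, +0.8247]
  T[3,:] = [+0.0000, -0.1130, +0.1056, -0.7397]
eigenvalue magnitudes: 0.8798, 0.1295, 0.1295, 0.0000.
ρ(T) = max|λ| = 0.8798; 0.8798 < 1, so it converges for any x₀.

yes, ρ = 0.8798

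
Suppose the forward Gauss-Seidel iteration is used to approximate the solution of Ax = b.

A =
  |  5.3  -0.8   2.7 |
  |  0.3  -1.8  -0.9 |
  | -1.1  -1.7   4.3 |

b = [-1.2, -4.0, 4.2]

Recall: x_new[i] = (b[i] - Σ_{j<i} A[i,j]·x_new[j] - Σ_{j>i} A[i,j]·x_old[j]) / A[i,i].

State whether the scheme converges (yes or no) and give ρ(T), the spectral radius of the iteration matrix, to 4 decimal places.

yes, ρ = 0.2630

Diagonal D = diag(5.3, -1.8, 4.3); L, U strict lower/upper.
T_GS = -(D+L)⁻¹U: row 0 first, T[0,1] = -(-0.8)/(5.3) = +0.1509; later rows by forward substitution.
  T[0,:] = [+0.0000  +0.1509  -0.5094]
  T[1,:] = [+0.0000  +0.0252  -0.5849]
  T[2,:] = [+0.0000  +0.0486  -0.3616]
|roots of det(T-λI)|: 0.2630, 0.0734, 0.0000.
ρ(T) = max|λ| = 0.2630; 0.2630 < 1 ⇒ converges.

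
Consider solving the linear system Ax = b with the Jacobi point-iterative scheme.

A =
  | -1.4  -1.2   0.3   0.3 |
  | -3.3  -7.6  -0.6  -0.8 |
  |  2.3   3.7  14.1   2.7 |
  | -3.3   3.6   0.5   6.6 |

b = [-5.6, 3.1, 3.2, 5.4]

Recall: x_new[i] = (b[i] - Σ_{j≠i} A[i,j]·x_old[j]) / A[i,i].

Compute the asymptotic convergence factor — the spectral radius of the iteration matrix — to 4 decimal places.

0.7786

Split A = D + L + U, D = diag(-1.4, -7.6, 14.1, 6.6).
Jacobi T = -D⁻¹(L+U): T[0,1] = -(-1.2)/(-1.4) = -0.8571; T[0,0] = 0.
  T[0,:] = [+0.0000 -0.8571 +0.2143 +0.2143]
  T[1,:] = [-0.4342 +0.0000 -0.0789 -0.1053]
  T[2,:] = [-0.1631 -0.2624 +0.0000 -0.1915]
  T[3,:] = [+0.5000 -0.5455 -0.0758 +0.0000]
|eigenvalues of T|: 0.7786, 0.5774, 0.3394, 0.1382.
ρ = 0.7786; 0.7786 < 1: convergent.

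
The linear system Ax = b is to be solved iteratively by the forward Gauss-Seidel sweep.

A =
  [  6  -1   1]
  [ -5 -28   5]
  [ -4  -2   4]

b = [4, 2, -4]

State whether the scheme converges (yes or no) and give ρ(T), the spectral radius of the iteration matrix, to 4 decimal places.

yes, ρ = 0.2247

Diagonal D = diag(6, -28, 4); L, U strict lower/upper.
Gauss-Seidel: T = -(D+L)⁻¹U, row 0 first, T[0,2] = -(1)/(6) = -0.1667; later rows by forward substitution.
  T[0,:] = [+0.0000  +0.1667  -0.1667]
  T[1,:] = [+0.0000  -0.0298  +0.2083]
  T[2,:] = [+0.0000  +0.1518  -0.0625]
moduli |λ_i(T)| = 0.2247, 0.1324, 0.0000.
ρ = 0.2247; 0.2247 < 1 ⇒ converges.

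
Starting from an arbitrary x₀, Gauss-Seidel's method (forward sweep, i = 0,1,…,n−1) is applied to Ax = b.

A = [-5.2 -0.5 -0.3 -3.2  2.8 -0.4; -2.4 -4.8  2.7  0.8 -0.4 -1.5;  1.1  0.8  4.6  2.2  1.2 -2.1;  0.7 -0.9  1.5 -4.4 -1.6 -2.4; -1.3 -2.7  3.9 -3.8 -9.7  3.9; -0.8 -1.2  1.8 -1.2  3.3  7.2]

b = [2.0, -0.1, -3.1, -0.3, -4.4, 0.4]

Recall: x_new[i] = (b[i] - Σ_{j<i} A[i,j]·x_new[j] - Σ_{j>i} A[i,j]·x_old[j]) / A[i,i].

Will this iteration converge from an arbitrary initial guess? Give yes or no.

Write A = D+L+U with D = diag(-5.2, -4.8, 4.6, -4.4, -9.7, 7.2).
GS T = -(D+L)⁻¹U: row 0 first, T[0,3] = -(-3.2)/(-5.2) = -0.6154; later rows by forward substitution.
  T[0,:] = [+0.0000, -0.0962, -0.0577, -0.6154, +0.5385, -0.0769]
  T[1,:] = [+0.0000, +0.0481, +0.5913, +0.4744, -0.3526, -0.2740]
  T[2,:] = [+0.0000, +0.0146, -0.0890, -0.4136, -0.3283, +0.5226]
  T[3,:] = [+0.0000, -0.0201, -0.1605, -0.3359, -0.3178, -0.3235]
  T[4,:] = [+0.0000, +0.0133, -0.1298, -0.0843, +0.0185, +0.8255]
  T[5,:] = [+0.0000, -0.0158, +0.1472, +0.0967, +0.0217, -0.6171]
|λ(T)| sorted: 0.8962, 0.1746, 0.1728, 0.1728, 0.0900, 0.0000.
spectral radius ρ = 0.8962; 0.8962 < 1, so it converges for any x₀.

yes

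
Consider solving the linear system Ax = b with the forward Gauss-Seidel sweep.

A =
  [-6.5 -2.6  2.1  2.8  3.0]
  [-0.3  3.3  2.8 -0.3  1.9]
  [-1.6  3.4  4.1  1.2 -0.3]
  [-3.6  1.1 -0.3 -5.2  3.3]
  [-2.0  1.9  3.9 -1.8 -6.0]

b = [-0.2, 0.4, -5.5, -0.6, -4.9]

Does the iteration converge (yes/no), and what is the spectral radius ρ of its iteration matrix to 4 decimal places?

Split A = D + L + U, D = diag(-6.5, 3.3, 4.1, -5.2, -6).
GS T = -(D+L)⁻¹U: row 0 first, T[0,3] = -(2.8)/(-6.5) = +0.4308; later rows by forward substitution.
  T[0,:] = [+0.0000, -0.4000, +0.3231, +0.4308, +0.4615]
  T[1,:] = [+0.0000, -0.0364, -0.8191, +0.1301, -0.5338]
  T[2,:] = [+0.0000, -0.1259, +0.8053, -0.2324, +0.6959]
  T[3,:] = [+0.0000, +0.2765, -0.4434, -0.2573, +0.1620]
  T[4,:] = [+0.0000, -0.0430, +0.2894, -0.1763, +0.0809]
|eigenvalues of T|: 1.2427, 0.3252, 0.3252, 0.1599, 0.0000.
ρ = 1.2427; 1.2427 > 1: divergent.

no, ρ = 1.2427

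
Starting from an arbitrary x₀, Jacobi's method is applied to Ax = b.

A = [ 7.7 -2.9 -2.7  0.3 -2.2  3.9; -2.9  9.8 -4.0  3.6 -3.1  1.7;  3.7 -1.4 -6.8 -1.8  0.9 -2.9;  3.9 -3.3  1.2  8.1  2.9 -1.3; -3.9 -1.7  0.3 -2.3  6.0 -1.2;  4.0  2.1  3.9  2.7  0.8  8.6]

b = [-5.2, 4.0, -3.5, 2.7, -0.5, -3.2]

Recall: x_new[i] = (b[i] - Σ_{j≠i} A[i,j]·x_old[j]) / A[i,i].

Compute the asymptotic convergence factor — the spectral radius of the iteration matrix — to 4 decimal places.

1.1624

A = D + L + U where D = diag(7.7, 9.8, -6.8, 8.1, 6, 8.6).
Jacobi: T = -D⁻¹(L+U), T[2,1] = -(-1.4)/(-6.8) = -0.2059; T[2,2] = 0.
  T[0,:] = [+0.0000 +0.3766 +0.3506 -0.0390 +0.2857 -0.5065]
  T[1,:] = [+0.2959 +0.0000 +0.4082 -0.3673 +0.3163 -0.1735]
  T[2,:] = [+0.5441 -0.2059 +0.0000 -0.2647 +0.1324 -0.4265]
  T[3,:] = [-0.4815 +0.4074 -0.1481 +0.0000 -0.3580 +0.1605]
  T[4,:] = [+0.6500 +0.2833 -0.0500 +0.3833 +0.0000 +0.2000]
  T[5,:] = [-0.4651 -0.2442 -0.4535 -0.3140 -0.0930 +0.0000]
|eigenvalues of T|: 1.1624, 0.5882, 0.5882, 0.5371, 0.5371, 0.1939.
spectral radius ρ = 1.1624; 1.1624 > 1: divergent.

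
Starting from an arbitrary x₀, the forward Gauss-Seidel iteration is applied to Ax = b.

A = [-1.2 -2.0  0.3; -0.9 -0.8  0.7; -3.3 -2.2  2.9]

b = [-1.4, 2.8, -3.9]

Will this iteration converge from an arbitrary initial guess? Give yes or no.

no

Let D = diag(-1.2, -0.8, 2.9); L, U the strict triangles.
GS T = -(D+L)⁻¹U: row 0 first, T[0,2] = -(0.3)/(-1.2) = +0.2500; later rows by forward substitution.
  T[0,:] = [+0.0000  -1.6667  +0.2500]
  T[1,:] = [+0.0000  +1.8750  +0.5938]
  T[2,:] = [+0.0000  -0.4741  +0.7349]
|eigenvalues of T|: 1.5134, 1.0966, 0.0000.
ρ = 1.5134; 1.5134 > 1, so it fails to converge.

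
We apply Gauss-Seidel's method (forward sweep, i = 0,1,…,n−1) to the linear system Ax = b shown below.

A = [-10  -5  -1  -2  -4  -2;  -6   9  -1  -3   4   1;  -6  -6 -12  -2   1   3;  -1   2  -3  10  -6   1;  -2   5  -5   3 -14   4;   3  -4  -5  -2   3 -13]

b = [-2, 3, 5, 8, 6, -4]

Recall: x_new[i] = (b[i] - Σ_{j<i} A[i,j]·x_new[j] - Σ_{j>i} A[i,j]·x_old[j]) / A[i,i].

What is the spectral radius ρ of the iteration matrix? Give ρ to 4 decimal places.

Diagonal D = diag(-10, 9, -12, 10, -14, -13); L, U strict lower/upper.
Gauss-Seidel: T = -(D+L)⁻¹U, row 0 first, T[0,3] = -(-2)/(-10) = -0.2000; later rows by forward substitution.
  T[0,:] = [+0.0000  -0.5000  -0.1000  -0.2000  -0.4000  -0.2000]
  T[1,:] = [+0.0000  -0.3333  +0.0444  +0.2000  -0.7111  -0.2444]
  T[2,:] = [+0.0000  +0.4167  +0.0278  -0.1667  +0.6389  +0.4722]
  T[3,:] = [+0.0000  +0.1417  -0.0106  -0.1100  +0.8939  +0.0706]
  T[4,:] = [+0.0000  -0.1661  +0.0180  +0.1360  -0.2335  +0.0735]
  T[5,:] = [+0.0000  -0.2332  -0.0417  +0.0047  -0.3106  -0.1465]
|roots of det(T-λI)|: 0.8848, 0.1968, 0.1310, 0.1310, 0.1226, 0.0000.
ρ(T) = max|λ| = 0.8848; 0.8848 < 1, so it converges for any x₀.

0.8848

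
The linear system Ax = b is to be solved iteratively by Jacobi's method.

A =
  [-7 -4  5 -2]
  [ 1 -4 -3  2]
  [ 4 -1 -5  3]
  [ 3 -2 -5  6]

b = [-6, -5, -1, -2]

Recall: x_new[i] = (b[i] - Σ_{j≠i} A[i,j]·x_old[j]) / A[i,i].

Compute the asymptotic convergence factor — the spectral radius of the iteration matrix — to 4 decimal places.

Split A = D + L + U, D = diag(-7, -4, -5, 6).
T_J = -D⁻¹(L+U): T[3,2] = -(-5)/(6) = +0.8333; T[3,3] = 0.
  T[0,:] = [+0.0000, -0.5714, +0.7143, -0.2857]
  T[1,:] = [+0.2500, +0.0000, -0.7500, +0.5000]
  T[2,:] = [+0.8000, -0.2000, +0.0000, +0.6000]
  T[3,:] = [-0.5000, +0.3333, +0.8333, +0.0000]
eigenvalue magnitudes: 1.1865, 0.9624, 0.5687, 0.3447.
ρ = 1.1865; 1.1865 > 1: divergent.

1.1865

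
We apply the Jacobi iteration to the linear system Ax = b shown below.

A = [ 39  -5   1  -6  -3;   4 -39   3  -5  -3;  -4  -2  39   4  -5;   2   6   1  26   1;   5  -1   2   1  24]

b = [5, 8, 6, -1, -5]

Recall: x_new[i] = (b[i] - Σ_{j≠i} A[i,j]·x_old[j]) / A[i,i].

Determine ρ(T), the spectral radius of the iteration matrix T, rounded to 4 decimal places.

0.1868

Split A = D + L + U, D = diag(39, -39, 39, 26, 24).
Jacobi: T = -D⁻¹(L+U), T[2,1] = -(-2)/(39) = +0.0513; T[2,2] = 0.
  T[0,:] = [+0.0000  +0.1282  -0.0256  +0.1538  +0.0769]
  T[1,:] = [+0.1026  +0.0000  +0.0769  -0.1282  -0.0769]
  T[2,:] = [+0.1026  +0.0513  +0.0000  -0.1026  +0.1282]
  T[3,:] = [-0.0769  -0.2308  -0.0385  +0.0000  -0.0385]
  T[4,:] = [-0.2083  +0.0417  -0.0833  -0.0417  +0.0000]
moduli |λ_i(T)| = 0.1868, 0.1412, 0.1412, 0.0864, 0.0137.
spectral radius ρ = 0.1868; 0.1868 < 1, so it converges for any x₀.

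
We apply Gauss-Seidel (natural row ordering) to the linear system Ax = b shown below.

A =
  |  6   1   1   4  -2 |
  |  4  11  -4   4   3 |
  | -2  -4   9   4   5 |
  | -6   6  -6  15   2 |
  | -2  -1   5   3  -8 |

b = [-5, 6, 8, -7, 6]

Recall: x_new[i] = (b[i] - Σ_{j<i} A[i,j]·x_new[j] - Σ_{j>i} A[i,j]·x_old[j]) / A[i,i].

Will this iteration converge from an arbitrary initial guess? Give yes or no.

yes

A = D + L + U where D = diag(6, 11, 9, 15, -8).
T_GS = -(D+L)⁻¹U: row 0 first, T[0,3] = -(4)/(6) = -0.6667; later rows by forward substitution.
  T[0,:] = [+0.0000, -0.1667, -0.1667, -0.6667, +0.3333]
  T[1,:] = [+0.0000, +0.0606, +0.4242, -0.1212, -0.3939]
  T[2,:] = [+0.0000, -0.0101, +0.1515, -0.6465, -0.6566]
  T[3,:] = [+0.0000, -0.0949, -0.1758, -0.4768, -0.1051]
  T[4,:] = [+0.0000, -0.0078, +0.0174, -0.4010, -0.4838]
|eigenvalues of T|: 0.8303, 0.2779, 0.1737, 0.0224, 0.0000.
ρ(T) = max|λ| = 0.8303; 0.8303 < 1: convergent.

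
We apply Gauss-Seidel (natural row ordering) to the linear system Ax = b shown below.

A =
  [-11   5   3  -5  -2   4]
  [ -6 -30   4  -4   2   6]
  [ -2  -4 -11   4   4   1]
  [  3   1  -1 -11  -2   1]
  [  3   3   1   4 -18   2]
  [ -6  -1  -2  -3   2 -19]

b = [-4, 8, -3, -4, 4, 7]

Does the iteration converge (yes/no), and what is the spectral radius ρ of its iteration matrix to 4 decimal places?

Split A = D + L + U, D = diag(-11, -30, -11, -11, -18, -19).
GS T = -(D+L)⁻¹U: row 0 first, T[0,4] = -(-2)/(-11) = -0.1818; later rows by forward substitution.
  T[0,:] = [+0.0000  +0.4545  +0.2727  -0.4545  -0.1818  +0.3636]
  T[1,:] = [+0.0000  -0.0909  +0.0788  -0.0424  +0.1030  +0.1273]
  T[2,:] = [+0.0000  -0.0496  -0.0782  +0.4617  +0.3592  -0.0215]
  T[3,:] = [+0.0000  +0.1202  +0.0887  -0.1698  -0.2547  +0.2036]
  T[4,:] = [+0.0000  +0.0846  +0.0739  -0.0949  -0.0498  +0.2370]
  T[5,:] = [+0.0000  -0.1436  -0.0883  +0.1140  +0.0492  -0.1265]
moduli |λ_i(T)| = 0.5317, 0.1761, 0.1647, 0.1647, 0.0554, 0.0000.
spectral radius ρ = 0.5317; 0.5317 < 1, so it converges for any x₀.

yes, ρ = 0.5317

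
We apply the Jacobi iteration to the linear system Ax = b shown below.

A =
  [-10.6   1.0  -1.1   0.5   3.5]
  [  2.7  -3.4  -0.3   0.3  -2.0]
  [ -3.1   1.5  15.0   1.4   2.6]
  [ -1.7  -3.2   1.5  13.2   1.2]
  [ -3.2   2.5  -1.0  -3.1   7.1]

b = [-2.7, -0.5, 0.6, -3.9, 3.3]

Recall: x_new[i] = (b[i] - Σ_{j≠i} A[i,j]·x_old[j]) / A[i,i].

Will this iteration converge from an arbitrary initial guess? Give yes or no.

Diagonal D = diag(-10.6, -3.4, 15, 13.2, 7.1); L, U strict lower/upper.
Jacobi T = -D⁻¹(L+U): T[2,0] = -(-3.1)/(15) = +0.2067; T[2,2] = 0.
  T[0,:] = [+0.0000  +0.0943  -0.1038  +0.0472  +0.3302]
  T[1,:] = [+0.7941  +0.0000  -0.0882  +0.0882  -0.5882]
  T[2,:] = [+0.2067  -0.1000  +0.0000  -0.0933  -0.1733]
  T[3,:] = [+0.1288  +0.2424  -0.1136  +0.0000  -0.0909]
  T[4,:] = [+0.4507  -0.3521  +0.1408  +0.4366  +0.0000]
|eigenvalues of T|: 0.7469, 0.4274, 0.2128, 0.0800, 0.0800.
ρ(T) = max|λ| = 0.7469; 0.7469 < 1, so it converges for any x₀.

yes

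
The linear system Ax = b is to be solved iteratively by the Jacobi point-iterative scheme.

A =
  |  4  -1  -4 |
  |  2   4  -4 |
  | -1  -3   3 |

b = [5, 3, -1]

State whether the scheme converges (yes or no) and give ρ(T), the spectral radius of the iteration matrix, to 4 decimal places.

no, ρ = 1.2425

Write A = D+L+U with D = diag(4, 4, 3).
Jacobi T = -D⁻¹(L+U): T[1,0] = -(2)/(4) = -0.5000; T[1,1] = 0.
  T[0,:] = [+0.0000  +0.2500  +1.0000]
  T[1,:] = [-0.5000  +0.0000  +1.0000]
  T[2,:] = [+0.3333  +1.0000  +0.0000]
moduli |λ_i(T)| = 1.2425, 0.8461, 0.3964.
spectral radius ρ = 1.2425; 1.2425 > 1, so it fails to converge.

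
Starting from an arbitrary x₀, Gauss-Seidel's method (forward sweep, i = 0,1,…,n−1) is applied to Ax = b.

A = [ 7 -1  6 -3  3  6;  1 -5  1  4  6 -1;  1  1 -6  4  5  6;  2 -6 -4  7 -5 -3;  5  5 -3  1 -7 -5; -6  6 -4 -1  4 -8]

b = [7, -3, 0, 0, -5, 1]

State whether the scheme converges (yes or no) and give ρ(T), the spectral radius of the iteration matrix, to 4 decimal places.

Write A = D+L+U with D = diag(7, -5, -6, 7, -7, -8).
Gauss-Seidel: T = -(D+L)⁻¹U, row 0 first, T[0,2] = -(6)/(7) = -0.8571; later rows by forward substitution.
  T[0,:] = [+0.0000 +0.1429 -0.8571 +0.4286 -0.4286 -0.8571]
  T[1,:] = [+0.0000 +0.0286 +0.0286 +0.8857 +1.1143 -0.3714]
  T[2,:] = [+0.0000 +0.0286 -0.1381 +0.8857 +0.9476 +0.7952]
  T[3,:] = [+0.0000 +0.0000 +0.1905 +1.1429 +2.3333 +0.8095]
  T[4,:] = [+0.0000 +0.1102 -0.5054 +0.7224 +0.4170 -1.8170]
  T[5,:] = [+0.0000 -0.0449 +0.4568 +0.1184 +0.6002 -1.0430]
|eigenvalues of T|: 1.6999, 1.0331, 1.0331, 0.5237, 0.0077, 0.0000.
ρ(T) = max|λ| = 1.6999; 1.6999 > 1 ⇒ diverges.

no, ρ = 1.6999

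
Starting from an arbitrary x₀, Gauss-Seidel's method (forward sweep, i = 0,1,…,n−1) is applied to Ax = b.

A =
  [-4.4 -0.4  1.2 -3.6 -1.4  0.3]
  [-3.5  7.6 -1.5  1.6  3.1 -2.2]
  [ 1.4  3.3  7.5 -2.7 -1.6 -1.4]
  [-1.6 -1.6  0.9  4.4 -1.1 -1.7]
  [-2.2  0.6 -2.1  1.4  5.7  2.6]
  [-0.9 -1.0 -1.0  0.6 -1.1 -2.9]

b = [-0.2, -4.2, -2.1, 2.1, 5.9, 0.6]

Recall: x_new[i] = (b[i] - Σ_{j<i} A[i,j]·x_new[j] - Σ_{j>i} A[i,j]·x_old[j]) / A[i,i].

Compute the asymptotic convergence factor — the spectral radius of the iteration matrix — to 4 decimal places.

Let D = diag(-4.4, 7.6, 7.5, 4.4, 5.7, -2.9); L, U the strict triangles.
GS T = -(D+L)⁻¹U: row 0 first, T[0,4] = -(-1.4)/(-4.4) = -0.3182; later rows by forward substitution.
  T[0,:] = [+0.0000  -0.0909  +0.2727  -0.8182  -0.3182  +0.0682]
  T[1,:] = [+0.0000  -0.0419  +0.3230  -0.5873  -0.5544  +0.3209]
  T[2,:] = [+0.0000  +0.0354  -0.1930  +0.7711  +0.5167  +0.0328]
  T[3,:] = [+0.0000  -0.0555  +0.2561  -0.6688  -0.1730  +0.5211]
  T[4,:] = [+0.0000  -0.0040  -0.0627  +0.1944  +0.1684  -0.5795]
  T[5,:] = [+0.0000  +0.0205  -0.0527  -0.0216  +0.0121  +0.1845]
moduli |λ_i(T)| = 0.9277, 0.3121, 0.2039, 0.2039, 0.0190, 0.0000.
ρ(T) = max|λ| = 0.9277; 0.9277 < 1 ⇒ converges.

0.9277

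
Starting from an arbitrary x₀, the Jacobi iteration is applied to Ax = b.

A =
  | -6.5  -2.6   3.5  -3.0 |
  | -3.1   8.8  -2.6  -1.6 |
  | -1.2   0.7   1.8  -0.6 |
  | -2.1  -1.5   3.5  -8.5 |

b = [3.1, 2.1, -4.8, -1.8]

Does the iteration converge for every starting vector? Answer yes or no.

yes

Write A = D+L+U with D = diag(-6.5, 8.8, 1.8, -8.5).
Jacobi T = -D⁻¹(L+U): T[0,2] = -(3.5)/(-6.5) = +0.5385; T[0,0] = 0.
  T[0,:] = [+0.0000  -0.4000  +0.5385  -0.4615]
  T[1,:] = [+0.3523  +0.0000  +0.2955  +0.1818]
  T[2,:] = [+0.6667  -0.3889  +0.0000  +0.3333]
  T[3,:] = [-0.2471  -0.1765  +0.4118  +0.0000]
|λ(T)| sorted: 0.8846, 0.5361, 0.5361, 0.2913.
ρ = 0.8846; 0.8846 < 1: convergent.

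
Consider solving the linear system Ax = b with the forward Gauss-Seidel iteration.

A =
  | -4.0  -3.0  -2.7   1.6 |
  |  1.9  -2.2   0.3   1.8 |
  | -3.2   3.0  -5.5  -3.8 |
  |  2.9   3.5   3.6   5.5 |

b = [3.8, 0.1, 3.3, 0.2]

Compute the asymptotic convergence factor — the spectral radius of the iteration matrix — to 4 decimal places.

A = D + L + U where D = diag(-4, -2.2, -5.5, 5.5).
T_GS = -(D+L)⁻¹U: row 0 first, T[0,2] = -(-2.7)/(-4) = -0.6750; later rows by forward substitution.
  T[0,:] = [+0.0000 -0.7500 -0.6750 +0.4000]
  T[1,:] = [+0.0000 -0.6477 -0.4466 +1.1636]
  T[2,:] = [+0.0000 +0.0831 +0.1491 -0.2889]
  T[3,:] = [+0.0000 +0.7533 +0.5425 -0.7623]
|eigenvalues of T|: 1.5365, 0.1557, 0.1557, 0.0000.
spectral radius ρ = 1.5365; 1.5365 > 1, so it fails to converge.

1.5365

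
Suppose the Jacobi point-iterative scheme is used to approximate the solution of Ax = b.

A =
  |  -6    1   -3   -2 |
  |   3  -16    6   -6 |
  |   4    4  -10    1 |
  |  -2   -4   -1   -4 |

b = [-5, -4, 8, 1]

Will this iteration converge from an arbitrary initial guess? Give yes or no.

Diagonal D = diag(-6, -16, -10, -4); L, U strict lower/upper.
T_J = -D⁻¹(L+U): T[1,0] = -(3)/(-16) = +0.1875; T[1,1] = 0.
  T[0,:] = [+0.0000  +0.1667  -0.5000  -0.3333]
  T[1,:] = [+0.1875  +0.0000  +0.3750  -0.3750]
  T[2,:] = [+0.4000  +0.4000  +0.0000  +0.1000]
  T[3,:] = [-0.5000  -1.0000  -0.2500  +0.0000]
eigenvalue magnitudes: 0.8745, 0.6848, 0.3701, 0.3701.
ρ = 0.8745; 0.8745 < 1: convergent.

yes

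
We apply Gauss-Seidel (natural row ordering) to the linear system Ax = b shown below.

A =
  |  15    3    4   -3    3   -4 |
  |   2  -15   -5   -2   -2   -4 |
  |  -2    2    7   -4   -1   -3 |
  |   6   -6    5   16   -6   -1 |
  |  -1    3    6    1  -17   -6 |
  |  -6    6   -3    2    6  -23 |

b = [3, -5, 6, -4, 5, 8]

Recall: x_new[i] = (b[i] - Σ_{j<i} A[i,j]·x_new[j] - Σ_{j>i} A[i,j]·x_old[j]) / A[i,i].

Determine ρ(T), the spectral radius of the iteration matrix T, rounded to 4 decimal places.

Split A = D + L + U, D = diag(15, -15, 7, 16, -17, -23).
GS T = -(D+L)⁻¹U: row 0 first, T[0,4] = -(3)/(15) = -0.2000; later rows by forward substitution.
  T[0,:] = [+0.0000 -0.2000 -0.2667 +0.2000 -0.2000 +0.2667]
  T[1,:] = [+0.0000 -0.0267 -0.3689 -0.1067 -0.1600 -0.2311]
  T[2,:] = [+0.0000 -0.0495 +0.0292 +0.6590 +0.1314 +0.5708]
  T[3,:] = [+0.0000 +0.0805 -0.0475 -0.3210 +0.3489 -0.3025]
  T[4,:] = [+0.0000 -0.0057 -0.0419 +0.1831 +0.0504 -0.2258]
  T[5,:] = [+0.0000 +0.0572 -0.0455 -0.1461 +0.0368 -0.2895]
|λ(T)| sorted: 0.5446, 0.2434, 0.2434, 0.2085, 0.1955, 0.0000.
spectral radius ρ = 0.5446; 0.5446 < 1: convergent.

0.5446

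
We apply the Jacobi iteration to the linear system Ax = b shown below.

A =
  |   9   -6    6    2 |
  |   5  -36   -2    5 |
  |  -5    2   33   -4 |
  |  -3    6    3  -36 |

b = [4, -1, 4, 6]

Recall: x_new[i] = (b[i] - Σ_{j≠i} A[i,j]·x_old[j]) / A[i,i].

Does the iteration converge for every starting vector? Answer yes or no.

Write A = D+L+U with D = diag(9, -36, 33, -36).
Jacobi: T = -D⁻¹(L+U), T[2,1] = -(2)/(33) = -0.0606; T[2,2] = 0.
  T[0,:] = [+0.0000, +0.6667, -0.6667, -0.2222]
  T[1,:] = [+0.1389, +0.0000, -0.0556, +0.1389]
  T[2,:] = [+0.1515, -0.0606, +0.0000, +0.1212]
  T[3,:] = [-0.0833, +0.1667, +0.0833, +0.0000]
eigenvalue magnitudes: 0.3048, 0.1518, 0.1518, 0.1443.
ρ(T) = max|λ| = 0.3048; 0.3048 < 1: convergent.

yes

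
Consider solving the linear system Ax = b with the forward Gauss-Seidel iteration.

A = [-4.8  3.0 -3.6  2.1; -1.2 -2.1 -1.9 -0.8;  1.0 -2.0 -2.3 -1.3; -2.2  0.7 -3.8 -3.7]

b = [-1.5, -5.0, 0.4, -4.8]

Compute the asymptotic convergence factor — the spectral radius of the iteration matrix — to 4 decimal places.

Let D = diag(-4.8, -2.1, -2.3, -3.7); L, U the strict triangles.
T_GS = -(D+L)⁻¹U: row 0 first, T[0,3] = -(2.1)/(-4.8) = +0.4375; later rows by forward substitution.
  T[0,:] = [+0.0000  +0.6250  -0.7500  +0.4375]
  T[1,:] = [+0.0000  -0.3571  -0.4762  -0.6310]
  T[2,:] = [+0.0000  +0.5823  +0.0880  +0.1737]
  T[3,:] = [+0.0000  -1.0372  +0.2655  -0.5579]
eigenvalue magnitudes: 1.2089, 0.3965, 0.3965, 0.0000.
ρ = 1.2089; 1.2089 > 1, so it fails to converge.

1.2089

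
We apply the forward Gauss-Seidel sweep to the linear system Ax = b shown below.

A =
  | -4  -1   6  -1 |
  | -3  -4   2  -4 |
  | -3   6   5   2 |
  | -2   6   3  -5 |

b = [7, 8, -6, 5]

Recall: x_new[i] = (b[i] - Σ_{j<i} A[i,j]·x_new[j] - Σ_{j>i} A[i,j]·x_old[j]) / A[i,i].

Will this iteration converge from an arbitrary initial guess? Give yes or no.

no

Let D = diag(-4, -4, 5, -5); L, U the strict triangles.
GS T = -(D+L)⁻¹U: row 0 first, T[0,3] = -(-1)/(-4) = -0.2500; later rows by forward substitution.
  T[0,:] = [+0.0000  -0.2500  +1.5000  -0.2500]
  T[1,:] = [+0.0000  +0.1875  -0.6250  -0.8125]
  T[2,:] = [+0.0000  -0.3750  +1.6500  +0.4250]
  T[3,:] = [+0.0000  +0.1000  -0.3600  -0.6200]
|roots of det(T-λI)|: 1.6991, 0.5049, 0.0233, 0.0000.
ρ(T) = max|λ| = 1.6991; 1.6991 > 1, so it fails to converge.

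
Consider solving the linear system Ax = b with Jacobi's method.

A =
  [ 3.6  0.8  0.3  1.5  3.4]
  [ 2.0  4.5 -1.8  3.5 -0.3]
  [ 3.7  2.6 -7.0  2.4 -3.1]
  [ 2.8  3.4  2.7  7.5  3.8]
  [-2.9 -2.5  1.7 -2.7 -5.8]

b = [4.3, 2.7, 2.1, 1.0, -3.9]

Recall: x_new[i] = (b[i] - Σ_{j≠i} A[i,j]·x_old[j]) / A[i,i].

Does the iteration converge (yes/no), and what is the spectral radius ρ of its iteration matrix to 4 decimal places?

Split A = D + L + U, D = diag(3.6, 4.5, -7, 7.5, -5.8).
Jacobi: T = -D⁻¹(L+U), T[3,0] = -(2.8)/(7.5) = -0.3733; T[3,3] = 0.
  T[0,:] = [+0.0000 -0.2222 -0.0833 -0.4167 -0.9444]
  T[1,:] = [-0.4444 +0.0000 +0.4000 -0.7778 +0.0667]
  T[2,:] = [+0.5286 +0.3714 +0.0000 +0.3429 -0.4429]
  T[3,:] = [-0.3733 -0.4533 -0.3600 +0.0000 -0.5067]
  T[4,:] = [-0.5000 -0.4310 +0.2931 -0.4655 +0.0000]
|λ(T)| sorted: 1.3936, 0.7089, 0.4806, 0.4806, 0.1722.
spectral radius ρ = 1.3936; 1.3936 > 1 ⇒ diverges.

no, ρ = 1.3936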